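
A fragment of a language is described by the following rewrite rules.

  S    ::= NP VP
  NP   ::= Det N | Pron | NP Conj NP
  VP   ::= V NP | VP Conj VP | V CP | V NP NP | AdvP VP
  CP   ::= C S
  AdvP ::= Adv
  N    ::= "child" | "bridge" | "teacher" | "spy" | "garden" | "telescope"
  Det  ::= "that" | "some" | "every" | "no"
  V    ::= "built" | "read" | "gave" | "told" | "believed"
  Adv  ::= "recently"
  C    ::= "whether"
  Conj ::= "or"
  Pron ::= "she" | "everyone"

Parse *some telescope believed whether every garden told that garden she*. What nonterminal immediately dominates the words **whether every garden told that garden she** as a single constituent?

S
  NP
    Det: some
    N: telescope
  VP
    V: believed
    CP
      C: whether
      S
        NP
          Det: every
          N: garden
        VP
          V: told
          NP
            Det: that
            N: garden
          NP
            Pron: she
The span 'whether every garden told that garden she' is the CP node built by CP → C S.

CP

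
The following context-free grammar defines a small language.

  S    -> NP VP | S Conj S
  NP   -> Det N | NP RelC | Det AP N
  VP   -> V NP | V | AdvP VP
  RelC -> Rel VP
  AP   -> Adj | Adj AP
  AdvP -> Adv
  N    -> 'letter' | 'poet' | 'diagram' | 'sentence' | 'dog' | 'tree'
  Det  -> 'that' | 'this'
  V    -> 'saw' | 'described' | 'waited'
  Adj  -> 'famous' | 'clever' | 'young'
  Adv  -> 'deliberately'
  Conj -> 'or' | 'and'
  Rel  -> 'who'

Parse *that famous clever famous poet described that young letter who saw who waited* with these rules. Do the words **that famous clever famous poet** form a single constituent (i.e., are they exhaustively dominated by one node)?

Yes

[S [NP [Det that] [AP [Adj famous] [AP [Adj clever] [AP [Adj famous]]]] [N poet]] [VP [V described] [NP [NP [NP [Det that] [AP [Adj young]] [N letter]] [RelC [Rel who] [VP [V saw]]]] [RelC [Rel who] [VP [V waited]]]]]]
The words 'that famous clever famous poet' are exhaustively dominated by a single NP node (built by NP → Det AP N), so they form a constituent.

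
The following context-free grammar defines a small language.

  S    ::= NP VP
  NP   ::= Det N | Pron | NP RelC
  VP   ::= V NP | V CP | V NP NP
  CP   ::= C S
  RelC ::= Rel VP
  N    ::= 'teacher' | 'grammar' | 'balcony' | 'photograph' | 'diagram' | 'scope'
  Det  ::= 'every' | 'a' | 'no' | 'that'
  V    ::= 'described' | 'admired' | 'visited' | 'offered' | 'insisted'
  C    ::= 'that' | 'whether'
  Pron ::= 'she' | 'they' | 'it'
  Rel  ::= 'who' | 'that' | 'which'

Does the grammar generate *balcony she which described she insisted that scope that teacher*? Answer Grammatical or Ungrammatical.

Ungrammatical

For S → NP VP, no prefix of the string parses as an NP.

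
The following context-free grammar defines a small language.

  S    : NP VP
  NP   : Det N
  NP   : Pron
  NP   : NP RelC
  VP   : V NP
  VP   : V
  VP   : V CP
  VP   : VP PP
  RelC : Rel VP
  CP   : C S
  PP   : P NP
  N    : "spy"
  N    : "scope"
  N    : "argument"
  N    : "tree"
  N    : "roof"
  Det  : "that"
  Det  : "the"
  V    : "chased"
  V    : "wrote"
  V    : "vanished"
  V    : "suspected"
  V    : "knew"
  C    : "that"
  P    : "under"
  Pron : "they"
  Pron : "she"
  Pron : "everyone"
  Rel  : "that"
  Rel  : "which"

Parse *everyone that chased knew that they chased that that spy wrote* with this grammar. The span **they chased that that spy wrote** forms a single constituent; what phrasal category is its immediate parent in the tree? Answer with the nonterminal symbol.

[S [NP [NP [Pron everyone]] [RelC [Rel that] [VP [V chased]]]] [VP [V knew] [CP [C that] [S [NP [Pron they]] [VP [V chased] [CP [C that] [S [NP [Det that] [N spy]] [VP [V wrote]]]]]]]]]
The span 'they chased that that spy wrote' is the S node built by S → NP VP.
Its mother is the CP built by CP → C S.

CP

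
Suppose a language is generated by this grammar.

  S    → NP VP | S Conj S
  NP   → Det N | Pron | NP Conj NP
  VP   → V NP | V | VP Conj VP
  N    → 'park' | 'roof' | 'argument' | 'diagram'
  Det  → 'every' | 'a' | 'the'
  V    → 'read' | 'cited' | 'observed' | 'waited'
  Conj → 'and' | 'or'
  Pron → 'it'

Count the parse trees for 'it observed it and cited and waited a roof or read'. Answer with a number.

Two of the 5 distinct bracketings:
[S [NP [Pron it]] [VP [VP [V observed] [NP [Pron it]]] [Conj and] [VP [VP [V cited]] [Conj and] [VP [VP [V waited] [NP [Det a] [N roof]]] [Conj or] [VP [V read]]]]]]
[S [NP [Pron it]] [VP [VP [V observed] [NP [Pron it]]] [Conj and] [VP [VP [VP [V cited]] [Conj and] [VP [V waited] [NP [Det a] [N roof]]]] [Conj or] [VP [V read]]]]]
The trees differ in how a recursive rule is bracketed over the same span.

5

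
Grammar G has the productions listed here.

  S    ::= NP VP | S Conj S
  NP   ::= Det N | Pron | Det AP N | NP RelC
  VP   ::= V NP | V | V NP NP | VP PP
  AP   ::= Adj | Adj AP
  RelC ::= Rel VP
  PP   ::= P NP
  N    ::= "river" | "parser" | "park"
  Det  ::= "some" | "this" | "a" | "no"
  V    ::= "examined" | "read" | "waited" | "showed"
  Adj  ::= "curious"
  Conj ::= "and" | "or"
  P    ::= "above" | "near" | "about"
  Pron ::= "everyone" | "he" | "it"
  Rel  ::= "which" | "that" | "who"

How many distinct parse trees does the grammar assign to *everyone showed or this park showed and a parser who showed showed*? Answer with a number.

The two bracketings:
[S [S [NP [Pron everyone]] [VP [V showed]]] [Conj or] [S [S [NP [Det this] [N park]] [VP [V showed]]] [Conj and] [S [NP [NP [Det a] [N parser]] [RelC [Rel who] [VP [V showed]]]] [VP [V showed]]]]]
[S [S [S [NP [Pron everyone]] [VP [V showed]]] [Conj or] [S [NP [Det this] [N park]] [VP [V showed]]]] [Conj and] [S [NP [NP [Det a] [N parser]] [RelC [Rel who] [VP [V showed]]]] [VP [V showed]]]]
The trees differ in how a recursive rule is bracketed over the same span.

2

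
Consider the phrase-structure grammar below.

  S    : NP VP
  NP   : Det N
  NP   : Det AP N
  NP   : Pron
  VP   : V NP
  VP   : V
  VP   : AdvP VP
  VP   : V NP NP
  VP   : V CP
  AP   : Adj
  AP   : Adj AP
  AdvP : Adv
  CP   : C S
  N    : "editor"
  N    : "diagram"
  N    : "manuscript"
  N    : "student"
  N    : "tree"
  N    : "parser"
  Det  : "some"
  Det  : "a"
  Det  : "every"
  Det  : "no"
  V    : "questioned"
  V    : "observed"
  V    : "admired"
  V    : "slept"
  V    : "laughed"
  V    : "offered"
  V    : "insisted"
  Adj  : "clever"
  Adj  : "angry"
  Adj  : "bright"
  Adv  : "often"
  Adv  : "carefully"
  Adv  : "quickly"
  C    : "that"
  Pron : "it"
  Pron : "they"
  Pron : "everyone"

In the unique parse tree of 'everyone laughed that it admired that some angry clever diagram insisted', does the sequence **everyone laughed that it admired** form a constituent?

[S [NP [Pron everyone]] [VP [V laughed] [CP [C that] [S [NP [Pron it]] [VP [V admired] [CP [C that] [S [NP [Det some] [AP [Adj angry] [AP [Adj clever]]] [N diagram]] [VP [V insisted]]]]]]]]]
The smallest constituent containing 'everyone laughed that it admired' is the S spanning 'everyone laughed that it admired that some angry clever diagram insisted'; no single node in the tree dominates exactly the given words.

No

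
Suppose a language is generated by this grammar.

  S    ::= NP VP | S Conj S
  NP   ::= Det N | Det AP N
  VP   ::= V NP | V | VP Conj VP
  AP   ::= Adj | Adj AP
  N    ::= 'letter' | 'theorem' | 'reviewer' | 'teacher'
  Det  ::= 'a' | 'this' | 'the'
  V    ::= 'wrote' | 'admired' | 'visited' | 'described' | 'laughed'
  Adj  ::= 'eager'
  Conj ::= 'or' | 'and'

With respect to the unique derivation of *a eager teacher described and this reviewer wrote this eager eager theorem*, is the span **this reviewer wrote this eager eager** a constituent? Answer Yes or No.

[S [S [NP [Det a] [AP [Adj eager]] [N teacher]] [VP [V described]]] [Conj and] [S [NP [Det this] [N reviewer]] [VP [V wrote] [NP [Det this] [AP [Adj eager] [AP [Adj eager]]] [N theorem]]]]]
The smallest constituent containing 'this reviewer wrote this eager eager' is the S spanning 'this reviewer wrote this eager eager theorem'; no single node in the tree dominates exactly the given words.

No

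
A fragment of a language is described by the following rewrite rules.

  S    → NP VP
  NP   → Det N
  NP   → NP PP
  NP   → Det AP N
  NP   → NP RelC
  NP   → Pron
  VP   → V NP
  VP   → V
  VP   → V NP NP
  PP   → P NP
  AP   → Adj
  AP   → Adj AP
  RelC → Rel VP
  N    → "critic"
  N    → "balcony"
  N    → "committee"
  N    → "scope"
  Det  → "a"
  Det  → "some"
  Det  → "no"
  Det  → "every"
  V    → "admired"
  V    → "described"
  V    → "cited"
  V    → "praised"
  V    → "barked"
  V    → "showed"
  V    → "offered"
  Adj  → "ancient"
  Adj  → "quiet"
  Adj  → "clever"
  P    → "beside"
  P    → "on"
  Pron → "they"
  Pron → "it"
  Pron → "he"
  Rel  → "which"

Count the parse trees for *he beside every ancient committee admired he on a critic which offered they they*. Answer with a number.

Two of the 4 distinct bracketings:
[S [NP [NP [Pron he]] [PP [P beside] [NP [Det every] [AP [Adj ancient]] [N committee]]]] [VP [V admired] [NP [NP [Pron he]] [PP [P on] [NP [NP [Det a] [N critic]] [RelC [Rel which] [VP [V offered] [NP [Pron they]] [NP [Pron they]]]]]]]]]
[S [NP [NP [Pron he]] [PP [P beside] [NP [Det every] [AP [Adj ancient]] [N committee]]]] [VP [V admired] [NP [NP [NP [Pron he]] [PP [P on] [NP [Det a] [N critic]]]] [RelC [Rel which] [VP [V offered] [NP [Pron they]] [NP [Pron they]]]]]]]
The trees differ in how a recursive rule is bracketed over the same span.

4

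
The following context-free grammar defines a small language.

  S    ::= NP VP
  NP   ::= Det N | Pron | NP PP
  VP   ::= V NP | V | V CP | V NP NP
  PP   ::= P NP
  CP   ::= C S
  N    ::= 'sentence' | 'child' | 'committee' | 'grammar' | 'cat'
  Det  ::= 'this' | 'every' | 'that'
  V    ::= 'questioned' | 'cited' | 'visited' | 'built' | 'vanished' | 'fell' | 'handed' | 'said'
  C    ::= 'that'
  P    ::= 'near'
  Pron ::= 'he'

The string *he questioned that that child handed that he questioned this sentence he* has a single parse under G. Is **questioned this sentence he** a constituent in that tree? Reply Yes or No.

[S [NP [Pron he]] [VP [V questioned] [CP [C that] [S [NP [Det that] [N child]] [VP [V handed] [CP [C that] [S [NP [Pron he]] [VP [V questioned] [NP [Det this] [N sentence]] [NP [Pron he]]]]]]]]]]
The words 'questioned this sentence he' are exhaustively dominated by a single VP node (built by VP → V NP NP), so they form a constituent.

Yes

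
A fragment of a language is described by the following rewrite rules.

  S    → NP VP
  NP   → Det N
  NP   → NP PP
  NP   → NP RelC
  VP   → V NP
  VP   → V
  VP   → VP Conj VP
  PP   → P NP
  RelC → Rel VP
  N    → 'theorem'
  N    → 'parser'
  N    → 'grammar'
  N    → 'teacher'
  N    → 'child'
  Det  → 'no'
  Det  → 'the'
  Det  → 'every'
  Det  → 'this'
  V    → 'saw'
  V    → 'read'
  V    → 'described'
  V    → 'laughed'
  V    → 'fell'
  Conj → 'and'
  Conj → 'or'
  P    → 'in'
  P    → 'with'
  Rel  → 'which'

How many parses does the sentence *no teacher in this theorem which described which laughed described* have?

3

Two of the 3 distinct bracketings:
[S [NP [NP [Det no] [N teacher]] [PP [P in] [NP [NP [NP [Det this] [N theorem]] [RelC [Rel which] [VP [V described]]]] [RelC [Rel which] [VP [V laughed]]]]]] [VP [V described]]]
[S [NP [NP [NP [Det no] [N teacher]] [PP [P in] [NP [NP [Det this] [N theorem]] [RelC [Rel which] [VP [V described]]]]]] [RelC [Rel which] [VP [V laughed]]]] [VP [V described]]]
The trees differ in how a recursive rule is bracketed over the same span.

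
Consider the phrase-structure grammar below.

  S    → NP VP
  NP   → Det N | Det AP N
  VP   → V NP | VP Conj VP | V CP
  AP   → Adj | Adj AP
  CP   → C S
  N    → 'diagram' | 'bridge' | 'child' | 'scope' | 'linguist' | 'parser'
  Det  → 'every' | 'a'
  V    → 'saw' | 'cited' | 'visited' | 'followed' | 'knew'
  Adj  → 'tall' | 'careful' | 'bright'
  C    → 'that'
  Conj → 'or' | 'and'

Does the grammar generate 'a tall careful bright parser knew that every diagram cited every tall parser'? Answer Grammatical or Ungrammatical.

Grammatical

[S [NP [Det a] [AP [Adj tall] [AP [Adj careful] [AP [Adj bright]]]] [N parser]] [VP [V knew] [CP [C that] [S [NP [Det every] [N diagram]] [VP [V cited] [NP [Det every] [AP [Adj tall]] [N parser]]]]]]]
Every word is introduced by a lexical rule and the phrasal rules combine the resulting categories into a single S.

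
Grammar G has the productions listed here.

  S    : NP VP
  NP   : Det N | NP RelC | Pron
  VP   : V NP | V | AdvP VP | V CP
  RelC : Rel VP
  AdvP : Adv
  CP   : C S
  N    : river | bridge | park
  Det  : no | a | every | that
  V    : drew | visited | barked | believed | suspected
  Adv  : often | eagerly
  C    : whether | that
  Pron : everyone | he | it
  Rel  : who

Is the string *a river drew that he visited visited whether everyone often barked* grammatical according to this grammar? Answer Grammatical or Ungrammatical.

For S → NP VP, the only prefix that parses as NP is 'a river', but the remainder 'drew that he visited visited whether everyone often barked' is not a VP under these rules.

Ungrammatical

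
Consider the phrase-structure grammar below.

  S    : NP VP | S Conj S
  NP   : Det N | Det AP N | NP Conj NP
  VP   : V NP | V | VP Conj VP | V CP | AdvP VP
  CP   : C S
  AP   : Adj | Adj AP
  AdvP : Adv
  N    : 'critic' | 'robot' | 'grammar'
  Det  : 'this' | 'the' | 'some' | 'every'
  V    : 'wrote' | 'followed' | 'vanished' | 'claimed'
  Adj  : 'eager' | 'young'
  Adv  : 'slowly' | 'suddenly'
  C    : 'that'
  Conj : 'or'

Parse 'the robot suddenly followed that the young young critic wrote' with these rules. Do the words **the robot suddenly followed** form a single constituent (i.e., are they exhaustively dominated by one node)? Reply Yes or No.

No

[S [NP [Det the] [N robot]] [VP [AdvP [Adv suddenly]] [VP [V followed] [CP [C that] [S [NP [Det the] [AP [Adj young] [AP [Adj young]]] [N critic]] [VP [V wrote]]]]]]]
The smallest constituent containing 'the robot suddenly followed' is the S spanning 'the robot suddenly followed that the young young critic wrote'; no single node in the tree dominates exactly the given words.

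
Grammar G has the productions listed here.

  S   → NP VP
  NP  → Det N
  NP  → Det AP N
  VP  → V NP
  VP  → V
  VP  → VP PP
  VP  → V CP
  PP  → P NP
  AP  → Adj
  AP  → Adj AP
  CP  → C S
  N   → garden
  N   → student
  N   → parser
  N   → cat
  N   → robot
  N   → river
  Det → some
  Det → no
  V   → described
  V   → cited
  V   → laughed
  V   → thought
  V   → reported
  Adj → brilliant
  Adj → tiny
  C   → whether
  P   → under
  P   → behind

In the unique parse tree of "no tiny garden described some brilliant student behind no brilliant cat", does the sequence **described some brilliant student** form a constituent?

[S [NP [Det no] [AP [Adj tiny]] [N garden]] [VP [VP [V described] [NP [Det some] [AP [Adj brilliant]] [N student]]] [PP [P behind] [NP [Det no] [AP [Adj brilliant]] [N cat]]]]]
The words 'described some brilliant student' are exhaustively dominated by a single VP node (built by VP → V NP), so they form a constituent.

Yes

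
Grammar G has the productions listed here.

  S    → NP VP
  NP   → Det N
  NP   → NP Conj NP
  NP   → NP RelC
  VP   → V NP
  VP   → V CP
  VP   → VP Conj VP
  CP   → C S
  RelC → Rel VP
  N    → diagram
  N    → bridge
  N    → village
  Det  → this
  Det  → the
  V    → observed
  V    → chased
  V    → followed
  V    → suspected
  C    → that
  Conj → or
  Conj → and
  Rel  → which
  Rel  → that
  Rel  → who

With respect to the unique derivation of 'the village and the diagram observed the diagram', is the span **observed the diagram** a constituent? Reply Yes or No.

Yes

[S [NP [NP [Det the] [N village]] [Conj and] [NP [Det the] [N diagram]]] [VP [V observed] [NP [Det the] [N diagram]]]]
The words 'observed the diagram' are exhaustively dominated by a single VP node (built by VP → V NP), so they form a constituent.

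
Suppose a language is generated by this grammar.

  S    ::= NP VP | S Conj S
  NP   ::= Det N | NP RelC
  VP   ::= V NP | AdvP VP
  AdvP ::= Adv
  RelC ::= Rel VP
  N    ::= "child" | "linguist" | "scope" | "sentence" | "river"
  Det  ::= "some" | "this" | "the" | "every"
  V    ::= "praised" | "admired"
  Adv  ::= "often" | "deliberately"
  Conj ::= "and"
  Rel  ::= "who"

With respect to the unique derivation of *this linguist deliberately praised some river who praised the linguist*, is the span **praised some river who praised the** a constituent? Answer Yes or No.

No

[S [NP [Det this] [N linguist]] [VP [AdvP [Adv deliberately]] [VP [V praised] [NP [NP [Det some] [N river]] [RelC [Rel who] [VP [V praised] [NP [Det the] [N linguist]]]]]]]]
The smallest constituent containing 'praised some river who praised the' is the VP spanning 'praised some river who praised the linguist'; no single node in the tree dominates exactly the given words.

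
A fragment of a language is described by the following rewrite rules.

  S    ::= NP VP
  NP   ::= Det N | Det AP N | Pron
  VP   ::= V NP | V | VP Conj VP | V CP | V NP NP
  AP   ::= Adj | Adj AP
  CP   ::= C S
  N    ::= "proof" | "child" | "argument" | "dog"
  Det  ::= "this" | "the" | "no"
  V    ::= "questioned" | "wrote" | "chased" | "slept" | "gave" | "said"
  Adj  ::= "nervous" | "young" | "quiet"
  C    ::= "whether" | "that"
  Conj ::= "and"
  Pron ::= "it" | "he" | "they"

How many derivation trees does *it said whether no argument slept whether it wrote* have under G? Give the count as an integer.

[S [NP [Pron it]] [VP [V said] [CP [C whether] [S [NP [Det no] [N argument]] [VP [V slept] [CP [C whether] [S [NP [Pron it]] [VP [V wrote]]]]]]]]]
No rule offers an alternative attachment or grouping for any span, so this is the only derivation.

1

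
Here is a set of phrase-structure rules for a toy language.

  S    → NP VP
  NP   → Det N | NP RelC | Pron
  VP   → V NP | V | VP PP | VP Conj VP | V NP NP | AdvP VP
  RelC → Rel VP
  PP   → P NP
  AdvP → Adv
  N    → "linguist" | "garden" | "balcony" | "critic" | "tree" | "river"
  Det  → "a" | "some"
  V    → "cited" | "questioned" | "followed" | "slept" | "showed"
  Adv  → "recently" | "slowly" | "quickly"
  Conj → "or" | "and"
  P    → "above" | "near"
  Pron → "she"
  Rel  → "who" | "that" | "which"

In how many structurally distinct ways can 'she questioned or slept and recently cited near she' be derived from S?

Two of the 7 distinct bracketings:
[S [NP [Pron she]] [VP [VP [VP [V questioned]] [Conj or] [VP [VP [V slept]] [Conj and] [VP [AdvP [Adv recently]] [VP [V cited]]]]] [PP [P near] [NP [Pron she]]]]]
[S [NP [Pron she]] [VP [VP [VP [VP [V questioned]] [Conj or] [VP [V slept]]] [Conj and] [VP [AdvP [Adv recently]] [VP [V cited]]]] [PP [P near] [NP [Pron she]]]]]
The trees differ in how a recursive rule is bracketed over the same span.

7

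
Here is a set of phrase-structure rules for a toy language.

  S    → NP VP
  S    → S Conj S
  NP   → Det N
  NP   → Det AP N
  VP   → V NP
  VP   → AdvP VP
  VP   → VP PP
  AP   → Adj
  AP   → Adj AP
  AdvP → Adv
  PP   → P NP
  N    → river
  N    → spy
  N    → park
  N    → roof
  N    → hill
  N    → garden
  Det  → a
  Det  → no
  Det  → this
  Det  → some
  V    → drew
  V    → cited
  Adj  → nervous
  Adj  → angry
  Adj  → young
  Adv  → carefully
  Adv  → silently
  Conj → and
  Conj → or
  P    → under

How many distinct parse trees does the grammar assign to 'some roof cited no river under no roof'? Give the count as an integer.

1

[S [NP [Det some] [N roof]] [VP [VP [V cited] [NP [Det no] [N river]]] [PP [P under] [NP [Det no] [N roof]]]]]
No rule offers an alternative attachment or grouping for any span, so this is the only derivation.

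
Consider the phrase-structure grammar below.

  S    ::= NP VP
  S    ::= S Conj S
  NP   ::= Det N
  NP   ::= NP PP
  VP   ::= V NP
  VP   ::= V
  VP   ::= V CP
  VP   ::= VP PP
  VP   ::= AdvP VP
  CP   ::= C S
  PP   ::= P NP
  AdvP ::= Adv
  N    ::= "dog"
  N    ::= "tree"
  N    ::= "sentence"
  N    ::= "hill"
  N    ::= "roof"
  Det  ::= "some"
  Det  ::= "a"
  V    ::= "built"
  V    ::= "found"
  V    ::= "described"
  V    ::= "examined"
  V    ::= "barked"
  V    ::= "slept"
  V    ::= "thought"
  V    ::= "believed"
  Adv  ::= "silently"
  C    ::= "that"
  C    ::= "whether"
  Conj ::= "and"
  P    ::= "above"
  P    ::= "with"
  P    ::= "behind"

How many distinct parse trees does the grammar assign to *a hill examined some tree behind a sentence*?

2

The two bracketings:
[S [NP [Det a] [N hill]] [VP [V examined] [NP [NP [Det some] [N tree]] [PP [P behind] [NP [Det a] [N sentence]]]]]]
[S [NP [Det a] [N hill]] [VP [VP [V examined] [NP [Det some] [N tree]]] [PP [P behind] [NP [Det a] [N sentence]]]]]
The difference turns on whether NP → NP PP is used at the relevant span, versus an alternative expansion of NP.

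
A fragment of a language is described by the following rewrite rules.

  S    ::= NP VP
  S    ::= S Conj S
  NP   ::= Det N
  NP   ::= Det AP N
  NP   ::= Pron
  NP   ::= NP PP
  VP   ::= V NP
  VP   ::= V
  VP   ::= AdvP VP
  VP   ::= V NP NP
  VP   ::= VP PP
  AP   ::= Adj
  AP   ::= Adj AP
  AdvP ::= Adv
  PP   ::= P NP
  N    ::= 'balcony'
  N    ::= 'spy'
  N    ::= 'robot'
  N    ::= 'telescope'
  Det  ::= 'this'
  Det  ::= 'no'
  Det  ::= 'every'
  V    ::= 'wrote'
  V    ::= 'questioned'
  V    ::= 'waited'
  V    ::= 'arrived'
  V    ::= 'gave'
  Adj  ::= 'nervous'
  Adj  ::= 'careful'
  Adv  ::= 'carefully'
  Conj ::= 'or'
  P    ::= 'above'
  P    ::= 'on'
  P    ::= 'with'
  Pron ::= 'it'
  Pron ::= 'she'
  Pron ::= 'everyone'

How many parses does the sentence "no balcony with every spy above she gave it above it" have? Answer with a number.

4

Two of the 4 distinct bracketings:
[S [NP [NP [Det no] [N balcony]] [PP [P with] [NP [NP [Det every] [N spy]] [PP [P above] [NP [Pron she]]]]]] [VP [V gave] [NP [NP [Pron it]] [PP [P above] [NP [Pron it]]]]]]
[S [NP [NP [Det no] [N balcony]] [PP [P with] [NP [NP [Det every] [N spy]] [PP [P above] [NP [Pron she]]]]]] [VP [VP [V gave] [NP [Pron it]]] [PP [P above] [NP [Pron it]]]]]
The difference turns on whether VP → VP PP is used at the relevant span, versus an alternative expansion of VP.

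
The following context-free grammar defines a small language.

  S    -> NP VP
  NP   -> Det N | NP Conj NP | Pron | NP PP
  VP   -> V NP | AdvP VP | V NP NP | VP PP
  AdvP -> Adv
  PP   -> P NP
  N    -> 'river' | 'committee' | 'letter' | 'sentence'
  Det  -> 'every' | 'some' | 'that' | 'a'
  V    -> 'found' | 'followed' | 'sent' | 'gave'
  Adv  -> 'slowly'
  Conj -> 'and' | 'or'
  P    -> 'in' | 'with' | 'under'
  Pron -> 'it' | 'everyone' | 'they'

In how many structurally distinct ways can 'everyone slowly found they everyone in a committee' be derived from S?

Two of the 3 distinct bracketings:
[S [NP [Pron everyone]] [VP [AdvP [Adv slowly]] [VP [V found] [NP [Pron they]] [NP [NP [Pron everyone]] [PP [P in] [NP [Det a] [N committee]]]]]]]
[S [NP [Pron everyone]] [VP [AdvP [Adv slowly]] [VP [VP [V found] [NP [Pron they]] [NP [Pron everyone]]] [PP [P in] [NP [Det a] [N committee]]]]]]
The difference turns on whether NP → NP PP is used at the relevant span, versus an alternative expansion of NP.

3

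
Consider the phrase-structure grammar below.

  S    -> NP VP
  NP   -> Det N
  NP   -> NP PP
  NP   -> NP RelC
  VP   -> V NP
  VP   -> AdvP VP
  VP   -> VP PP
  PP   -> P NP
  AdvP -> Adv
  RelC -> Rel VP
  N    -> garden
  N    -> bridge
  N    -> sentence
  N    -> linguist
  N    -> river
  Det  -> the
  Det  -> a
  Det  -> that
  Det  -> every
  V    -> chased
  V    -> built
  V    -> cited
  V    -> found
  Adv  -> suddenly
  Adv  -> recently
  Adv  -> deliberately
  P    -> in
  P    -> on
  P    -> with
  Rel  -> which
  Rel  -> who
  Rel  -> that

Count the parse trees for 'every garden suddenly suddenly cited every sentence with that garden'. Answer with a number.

4

Two of the 4 distinct bracketings:
[S [NP [Det every] [N garden]] [VP [AdvP [Adv suddenly]] [VP [AdvP [Adv suddenly]] [VP [V cited] [NP [NP [Det every] [N sentence]] [PP [P with] [NP [Det that] [N garden]]]]]]]]
[S [NP [Det every] [N garden]] [VP [AdvP [Adv suddenly]] [VP [AdvP [Adv suddenly]] [VP [VP [V cited] [NP [Det every] [N sentence]]] [PP [P with] [NP [Det that] [N garden]]]]]]]
The difference turns on whether NP → NP PP is used at the relevant span, versus an alternative expansion of NP.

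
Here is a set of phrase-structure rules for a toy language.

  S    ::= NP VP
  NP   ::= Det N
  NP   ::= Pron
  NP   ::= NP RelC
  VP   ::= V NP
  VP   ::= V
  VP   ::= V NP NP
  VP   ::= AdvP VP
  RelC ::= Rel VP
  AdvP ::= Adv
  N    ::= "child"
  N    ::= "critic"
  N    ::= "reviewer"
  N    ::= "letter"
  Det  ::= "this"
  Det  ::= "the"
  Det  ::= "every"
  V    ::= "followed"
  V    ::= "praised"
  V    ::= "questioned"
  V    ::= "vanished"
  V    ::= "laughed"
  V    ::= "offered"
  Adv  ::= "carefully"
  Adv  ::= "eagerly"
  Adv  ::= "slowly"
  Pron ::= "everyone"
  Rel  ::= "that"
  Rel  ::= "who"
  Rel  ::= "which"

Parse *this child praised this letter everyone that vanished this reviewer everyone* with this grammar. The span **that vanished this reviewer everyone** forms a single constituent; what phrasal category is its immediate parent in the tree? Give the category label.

[S [NP [Det this] [N child]] [VP [V praised] [NP [Det this] [N letter]] [NP [NP [Pron everyone]] [RelC [Rel that] [VP [V vanished] [NP [Det this] [N reviewer]] [NP [Pron everyone]]]]]]]
The span 'that vanished this reviewer everyone' is the RelC node built by RelC → Rel VP.
Its mother is the NP built by NP → NP RelC.

NP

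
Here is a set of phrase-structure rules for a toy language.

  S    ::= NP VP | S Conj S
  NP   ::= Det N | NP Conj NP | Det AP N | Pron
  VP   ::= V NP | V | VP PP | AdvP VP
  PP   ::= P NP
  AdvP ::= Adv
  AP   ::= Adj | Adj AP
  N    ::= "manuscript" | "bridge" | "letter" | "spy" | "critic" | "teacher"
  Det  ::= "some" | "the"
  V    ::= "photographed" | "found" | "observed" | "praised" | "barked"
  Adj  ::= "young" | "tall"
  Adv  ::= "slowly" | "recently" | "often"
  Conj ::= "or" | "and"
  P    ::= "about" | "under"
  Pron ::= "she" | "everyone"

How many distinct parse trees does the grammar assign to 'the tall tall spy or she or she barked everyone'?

The two bracketings:
[S [NP [NP [Det the] [AP [Adj tall] [AP [Adj tall]]] [N spy]] [Conj or] [NP [NP [Pron she]] [Conj or] [NP [Pron she]]]] [VP [V barked] [NP [Pron everyone]]]]
[S [NP [NP [NP [Det the] [AP [Adj tall] [AP [Adj tall]]] [N spy]] [Conj or] [NP [Pron she]]] [Conj or] [NP [Pron she]]] [VP [V barked] [NP [Pron everyone]]]]
The trees differ in how a recursive rule is bracketed over the same span.

2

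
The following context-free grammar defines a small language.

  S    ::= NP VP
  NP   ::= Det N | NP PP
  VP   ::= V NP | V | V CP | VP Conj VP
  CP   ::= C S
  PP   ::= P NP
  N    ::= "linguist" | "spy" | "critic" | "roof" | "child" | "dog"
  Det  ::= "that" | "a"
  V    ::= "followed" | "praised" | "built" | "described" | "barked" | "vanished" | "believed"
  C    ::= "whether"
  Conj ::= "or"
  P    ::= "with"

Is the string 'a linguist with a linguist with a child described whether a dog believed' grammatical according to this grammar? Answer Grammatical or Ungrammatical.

S
  NP
    NP
      Det: a
      N: linguist
    PP
      P: with
      NP
        NP
          Det: a
          N: linguist
        PP
          P: with
          NP
            Det: a
            N: child
  VP
    V: described
    CP
      C: whether
      S
        NP
          Det: a
          N: dog
        VP
          V: believed
The bracketing above is licensed at every node by one of the given productions, with S at the root.

Grammatical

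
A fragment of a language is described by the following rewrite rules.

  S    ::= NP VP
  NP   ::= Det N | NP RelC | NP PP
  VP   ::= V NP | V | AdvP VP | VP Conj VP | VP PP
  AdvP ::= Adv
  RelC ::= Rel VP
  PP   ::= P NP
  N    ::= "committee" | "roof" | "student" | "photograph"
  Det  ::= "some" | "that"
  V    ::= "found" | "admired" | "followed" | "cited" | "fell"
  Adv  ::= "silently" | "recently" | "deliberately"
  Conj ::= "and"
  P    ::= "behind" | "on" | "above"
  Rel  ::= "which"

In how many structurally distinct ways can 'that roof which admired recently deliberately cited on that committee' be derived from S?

Two of the 3 distinct bracketings:
[S [NP [NP [Det that] [N roof]] [RelC [Rel which] [VP [V admired]]]] [VP [AdvP [Adv recently]] [VP [AdvP [Adv deliberately]] [VP [VP [V cited]] [PP [P on] [NP [Det that] [N committee]]]]]]]
[S [NP [NP [Det that] [N roof]] [RelC [Rel which] [VP [V admired]]]] [VP [AdvP [Adv recently]] [VP [VP [AdvP [Adv deliberately]] [VP [V cited]]] [PP [P on] [NP [Det that] [N committee]]]]]]
The trees differ in how a recursive rule is bracketed over the same span.

3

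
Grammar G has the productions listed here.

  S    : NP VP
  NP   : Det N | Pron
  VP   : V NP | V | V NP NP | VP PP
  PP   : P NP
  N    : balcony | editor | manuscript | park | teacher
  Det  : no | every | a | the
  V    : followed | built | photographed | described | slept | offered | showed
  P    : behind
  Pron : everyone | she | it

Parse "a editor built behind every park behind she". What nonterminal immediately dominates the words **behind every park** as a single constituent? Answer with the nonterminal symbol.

PP

[S [NP [Det a] [N editor]] [VP [VP [VP [V built]] [PP [P behind] [NP [Det every] [N park]]]] [PP [P behind] [NP [Pron she]]]]]
The span 'behind every park' is the PP node built by PP → P NP.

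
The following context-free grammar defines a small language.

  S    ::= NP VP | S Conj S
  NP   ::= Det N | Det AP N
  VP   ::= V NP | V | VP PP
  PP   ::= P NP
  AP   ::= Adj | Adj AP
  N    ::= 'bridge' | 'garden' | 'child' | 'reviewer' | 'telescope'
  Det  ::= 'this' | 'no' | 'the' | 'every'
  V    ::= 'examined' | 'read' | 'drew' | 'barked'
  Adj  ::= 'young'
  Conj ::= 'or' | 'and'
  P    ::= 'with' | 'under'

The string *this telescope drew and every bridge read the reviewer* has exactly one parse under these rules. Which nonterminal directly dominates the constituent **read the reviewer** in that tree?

S
  S
    NP
      Det: this
      N: telescope
    VP
      V: drew
  Conj: and
  S
    NP
      Det: every
      N: bridge
    VP
      V: read
      NP
        Det: the
        N: reviewer
The span 'read the reviewer' is the VP node built by VP → V NP.
Its mother is the S built by S → NP VP.

S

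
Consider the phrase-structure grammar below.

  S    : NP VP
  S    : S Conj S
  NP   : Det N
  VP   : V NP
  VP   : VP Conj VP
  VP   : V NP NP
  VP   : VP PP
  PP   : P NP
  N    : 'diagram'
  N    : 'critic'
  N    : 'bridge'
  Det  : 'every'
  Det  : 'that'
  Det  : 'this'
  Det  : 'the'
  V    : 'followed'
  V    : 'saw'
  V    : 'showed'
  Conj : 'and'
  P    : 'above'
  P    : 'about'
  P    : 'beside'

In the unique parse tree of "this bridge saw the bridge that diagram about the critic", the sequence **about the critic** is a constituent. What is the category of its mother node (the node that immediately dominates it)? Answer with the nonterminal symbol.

VP

[S [NP [Det this] [N bridge]] [VP [VP [V saw] [NP [Det the] [N bridge]] [NP [Det that] [N diagram]]] [PP [P about] [NP [Det the] [N critic]]]]]
The span 'about the critic' is the PP node built by PP → P NP.
Its mother is the VP built by VP → VP PP.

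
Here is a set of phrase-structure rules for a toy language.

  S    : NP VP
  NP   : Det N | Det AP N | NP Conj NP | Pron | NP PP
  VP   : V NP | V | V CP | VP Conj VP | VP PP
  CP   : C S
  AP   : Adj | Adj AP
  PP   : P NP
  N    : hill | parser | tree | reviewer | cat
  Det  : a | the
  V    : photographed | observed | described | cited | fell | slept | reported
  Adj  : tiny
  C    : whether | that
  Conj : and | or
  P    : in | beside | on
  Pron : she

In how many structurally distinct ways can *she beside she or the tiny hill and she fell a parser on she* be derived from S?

Two of the 10 distinct bracketings:
[S [NP [NP [NP [Pron she]] [PP [P beside] [NP [Pron she]]]] [Conj or] [NP [NP [Det the] [AP [Adj tiny]] [N hill]] [Conj and] [NP [Pron she]]]] [VP [V fell] [NP [NP [Det a] [N parser]] [PP [P on] [NP [Pron she]]]]]]
[S [NP [NP [NP [Pron she]] [PP [P beside] [NP [Pron she]]]] [Conj or] [NP [NP [Det the] [AP [Adj tiny]] [N hill]] [Conj and] [NP [Pron she]]]] [VP [VP [V fell] [NP [Det a] [N parser]]] [PP [P on] [NP [Pron she]]]]]
The difference turns on whether VP → VP PP is used at the relevant span, versus an alternative expansion of VP.

10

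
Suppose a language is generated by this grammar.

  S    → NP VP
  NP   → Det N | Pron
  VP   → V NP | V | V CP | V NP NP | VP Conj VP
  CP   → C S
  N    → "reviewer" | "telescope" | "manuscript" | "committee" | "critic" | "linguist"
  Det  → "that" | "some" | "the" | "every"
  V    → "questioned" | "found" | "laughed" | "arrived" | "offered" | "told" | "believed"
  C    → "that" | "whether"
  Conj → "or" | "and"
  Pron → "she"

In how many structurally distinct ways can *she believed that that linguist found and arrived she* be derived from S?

2

The two bracketings:
[S [NP [Pron she]] [VP [V believed] [CP [C that] [S [NP [Det that] [N linguist]] [VP [VP [V found]] [Conj and] [VP [V arrived] [NP [Pron she]]]]]]]]
[S [NP [Pron she]] [VP [VP [V believed] [CP [C that] [S [NP [Det that] [N linguist]] [VP [V found]]]]] [Conj and] [VP [V arrived] [NP [Pron she]]]]]
The trees differ in how a recursive rule is bracketed over the same span.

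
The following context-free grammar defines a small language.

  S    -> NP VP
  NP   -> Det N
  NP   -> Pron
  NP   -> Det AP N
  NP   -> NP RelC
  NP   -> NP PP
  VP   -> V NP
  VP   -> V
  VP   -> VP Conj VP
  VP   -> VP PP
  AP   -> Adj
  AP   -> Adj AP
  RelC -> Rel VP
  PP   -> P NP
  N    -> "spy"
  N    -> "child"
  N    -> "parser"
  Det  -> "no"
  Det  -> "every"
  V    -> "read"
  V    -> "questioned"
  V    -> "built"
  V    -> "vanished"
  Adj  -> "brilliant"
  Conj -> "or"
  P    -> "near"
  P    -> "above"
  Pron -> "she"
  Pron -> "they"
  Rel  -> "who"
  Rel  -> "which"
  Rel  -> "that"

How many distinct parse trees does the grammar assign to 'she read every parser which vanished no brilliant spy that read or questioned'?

Two of the 5 distinct bracketings:
[S [NP [Pron she]] [VP [V read] [NP [NP [Det every] [N parser]] [RelC [Rel which] [VP [V vanished] [NP [NP [Det no] [AP [Adj brilliant]] [N spy]] [RelC [Rel that] [VP [VP [V read]] [Conj or] [VP [V questioned]]]]]]]]]]
[S [NP [Pron she]] [VP [V read] [NP [NP [Det every] [N parser]] [RelC [Rel which] [VP [VP [V vanished] [NP [NP [Det no] [AP [Adj brilliant]] [N spy]] [RelC [Rel that] [VP [V read]]]]] [Conj or] [VP [V questioned]]]]]]]
The trees differ in how a recursive rule is bracketed over the same span.

5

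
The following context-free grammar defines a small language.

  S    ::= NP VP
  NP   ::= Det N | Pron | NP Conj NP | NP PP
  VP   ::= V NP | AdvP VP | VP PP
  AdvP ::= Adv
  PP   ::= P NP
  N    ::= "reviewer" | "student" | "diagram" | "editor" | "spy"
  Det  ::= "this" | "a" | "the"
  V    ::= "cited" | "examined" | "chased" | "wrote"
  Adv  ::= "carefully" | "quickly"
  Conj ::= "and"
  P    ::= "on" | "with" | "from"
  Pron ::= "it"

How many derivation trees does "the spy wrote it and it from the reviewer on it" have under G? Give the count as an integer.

9

Two of the 9 distinct bracketings:
[S [NP [Det the] [N spy]] [VP [V wrote] [NP [NP [Pron it]] [Conj and] [NP [NP [Pron it]] [PP [P from] [NP [NP [Det the] [N reviewer]] [PP [P on] [NP [Pron it]]]]]]]]]
[S [NP [Det the] [N spy]] [VP [V wrote] [NP [NP [Pron it]] [Conj and] [NP [NP [NP [Pron it]] [PP [P from] [NP [Det the] [N reviewer]]]] [PP [P on] [NP [Pron it]]]]]]]
The trees differ in how a recursive rule is bracketed over the same span.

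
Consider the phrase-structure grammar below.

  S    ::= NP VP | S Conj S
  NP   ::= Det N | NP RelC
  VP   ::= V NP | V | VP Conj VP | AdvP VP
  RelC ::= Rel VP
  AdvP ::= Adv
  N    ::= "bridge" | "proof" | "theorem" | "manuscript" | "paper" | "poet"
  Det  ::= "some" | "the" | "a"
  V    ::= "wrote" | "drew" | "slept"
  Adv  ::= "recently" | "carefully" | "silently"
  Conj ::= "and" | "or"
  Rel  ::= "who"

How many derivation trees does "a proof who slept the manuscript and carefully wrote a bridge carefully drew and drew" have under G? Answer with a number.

2

The two bracketings:
[S [NP [NP [Det a] [N proof]] [RelC [Rel who] [VP [VP [V slept] [NP [Det the] [N manuscript]]] [Conj and] [VP [AdvP [Adv carefully]] [VP [V wrote] [NP [Det a] [N bridge]]]]]]] [VP [VP [AdvP [Adv carefully]] [VP [V drew]]] [Conj and] [VP [V drew]]]]
[S [NP [NP [Det a] [N proof]] [RelC [Rel who] [VP [VP [V slept] [NP [Det the] [N manuscript]]] [Conj and] [VP [AdvP [Adv carefully]] [VP [V wrote] [NP [Det a] [N bridge]]]]]]] [VP [AdvP [Adv carefully]] [VP [VP [V drew]] [Conj and] [VP [V drew]]]]]
The trees differ in how a recursive rule is bracketed over the same span.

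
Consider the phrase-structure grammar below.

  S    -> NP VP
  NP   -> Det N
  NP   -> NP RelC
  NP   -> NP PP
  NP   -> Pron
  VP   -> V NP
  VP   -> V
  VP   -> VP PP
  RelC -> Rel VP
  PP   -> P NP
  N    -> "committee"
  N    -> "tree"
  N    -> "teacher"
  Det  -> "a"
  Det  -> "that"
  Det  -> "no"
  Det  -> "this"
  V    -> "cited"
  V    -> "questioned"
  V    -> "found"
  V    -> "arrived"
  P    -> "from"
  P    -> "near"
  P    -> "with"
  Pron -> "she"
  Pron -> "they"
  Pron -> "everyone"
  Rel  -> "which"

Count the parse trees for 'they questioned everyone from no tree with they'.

5

Two of the 5 distinct bracketings:
[S [NP [Pron they]] [VP [V questioned] [NP [NP [Pron everyone]] [PP [P from] [NP [NP [Det no] [N tree]] [PP [P with] [NP [Pron they]]]]]]]]
[S [NP [Pron they]] [VP [V questioned] [NP [NP [NP [Pron everyone]] [PP [P from] [NP [Det no] [N tree]]]] [PP [P with] [NP [Pron they]]]]]]
The trees differ in how a recursive rule is bracketed over the same span.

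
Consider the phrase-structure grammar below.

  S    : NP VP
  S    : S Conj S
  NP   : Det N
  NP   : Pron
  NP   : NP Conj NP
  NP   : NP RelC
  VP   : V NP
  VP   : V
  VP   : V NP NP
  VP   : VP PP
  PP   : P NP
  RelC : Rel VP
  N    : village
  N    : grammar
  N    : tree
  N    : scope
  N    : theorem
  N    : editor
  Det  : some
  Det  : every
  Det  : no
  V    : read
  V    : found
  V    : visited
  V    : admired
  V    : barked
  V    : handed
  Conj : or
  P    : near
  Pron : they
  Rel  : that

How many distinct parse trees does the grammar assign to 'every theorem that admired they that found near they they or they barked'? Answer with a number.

The two bracketings:
[S [NP [NP [NP [Det every] [N theorem]] [RelC [Rel that] [VP [V admired] [NP [NP [Pron they]] [RelC [Rel that] [VP [VP [V found]] [PP [P near] [NP [Pron they]]]]]] [NP [Pron they]]]]] [Conj or] [NP [Pron they]]] [VP [V barked]]]
[S [NP [NP [Det every] [N theorem]] [RelC [Rel that] [VP [V admired] [NP [NP [Pron they]] [RelC [Rel that] [VP [VP [V found]] [PP [P near] [NP [Pron they]]]]]] [NP [NP [Pron they]] [Conj or] [NP [Pron they]]]]]] [VP [V barked]]]
The trees differ in how a recursive rule is bracketed over the same span.

2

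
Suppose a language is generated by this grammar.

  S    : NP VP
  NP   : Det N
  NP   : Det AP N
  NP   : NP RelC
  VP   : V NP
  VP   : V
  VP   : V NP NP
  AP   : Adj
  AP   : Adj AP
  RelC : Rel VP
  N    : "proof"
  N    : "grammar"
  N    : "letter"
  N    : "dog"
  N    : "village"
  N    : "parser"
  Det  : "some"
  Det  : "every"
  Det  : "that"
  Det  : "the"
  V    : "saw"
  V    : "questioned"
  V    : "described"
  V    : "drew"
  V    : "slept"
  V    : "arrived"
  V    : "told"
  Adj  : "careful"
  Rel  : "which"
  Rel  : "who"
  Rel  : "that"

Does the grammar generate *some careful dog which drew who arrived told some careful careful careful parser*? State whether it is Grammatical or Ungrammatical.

Grammatical

[S [NP [NP [NP [Det some] [AP [Adj careful]] [N dog]] [RelC [Rel which] [VP [V drew]]]] [RelC [Rel who] [VP [V arrived]]]] [VP [V told] [NP [Det some] [AP [Adj careful] [AP [Adj careful] [AP [Adj careful]]]] [N parser]]]]
Every word is introduced by a lexical rule and the phrasal rules combine the resulting categories into a single S.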